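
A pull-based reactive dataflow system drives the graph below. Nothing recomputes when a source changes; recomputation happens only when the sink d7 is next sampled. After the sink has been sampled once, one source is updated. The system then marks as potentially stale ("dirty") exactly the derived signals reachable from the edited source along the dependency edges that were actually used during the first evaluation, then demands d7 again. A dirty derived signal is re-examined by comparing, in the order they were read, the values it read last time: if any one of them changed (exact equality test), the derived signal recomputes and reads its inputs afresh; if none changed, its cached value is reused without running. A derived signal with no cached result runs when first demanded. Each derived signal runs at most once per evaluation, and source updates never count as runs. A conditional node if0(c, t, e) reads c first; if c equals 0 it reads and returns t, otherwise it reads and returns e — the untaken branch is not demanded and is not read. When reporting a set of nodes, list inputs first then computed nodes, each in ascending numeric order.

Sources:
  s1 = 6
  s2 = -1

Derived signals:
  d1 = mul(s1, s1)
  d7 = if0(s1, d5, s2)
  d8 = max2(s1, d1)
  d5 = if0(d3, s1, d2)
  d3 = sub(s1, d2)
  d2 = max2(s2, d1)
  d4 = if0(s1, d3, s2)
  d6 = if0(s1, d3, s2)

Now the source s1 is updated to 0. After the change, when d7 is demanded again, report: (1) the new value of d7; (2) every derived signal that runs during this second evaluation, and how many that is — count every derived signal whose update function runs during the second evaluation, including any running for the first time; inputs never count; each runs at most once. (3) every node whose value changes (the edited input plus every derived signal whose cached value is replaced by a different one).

New value of d7: 0.
Derived signals that run: d1, d2, d3, d5, d7 — 5 in total.
Values that change: s1, d7.
Key observation: a condition flipped, so demand reaches new nodes — d1, d2, d3, d5 run for the first time.

First evaluation (everything demanded from the output):
  d7 = if0(s1=6 -> else branch s2) = -1

Propagation after the edit:
  d1: demanded for the first time — runs, produces 0.
  d2: demanded for the first time — runs, produces 0.
  d3: demanded for the first time — runs, produces 0.
  d5: demanded for the first time — runs, produces 0.
  d7: runs — s1 6->0; result 0.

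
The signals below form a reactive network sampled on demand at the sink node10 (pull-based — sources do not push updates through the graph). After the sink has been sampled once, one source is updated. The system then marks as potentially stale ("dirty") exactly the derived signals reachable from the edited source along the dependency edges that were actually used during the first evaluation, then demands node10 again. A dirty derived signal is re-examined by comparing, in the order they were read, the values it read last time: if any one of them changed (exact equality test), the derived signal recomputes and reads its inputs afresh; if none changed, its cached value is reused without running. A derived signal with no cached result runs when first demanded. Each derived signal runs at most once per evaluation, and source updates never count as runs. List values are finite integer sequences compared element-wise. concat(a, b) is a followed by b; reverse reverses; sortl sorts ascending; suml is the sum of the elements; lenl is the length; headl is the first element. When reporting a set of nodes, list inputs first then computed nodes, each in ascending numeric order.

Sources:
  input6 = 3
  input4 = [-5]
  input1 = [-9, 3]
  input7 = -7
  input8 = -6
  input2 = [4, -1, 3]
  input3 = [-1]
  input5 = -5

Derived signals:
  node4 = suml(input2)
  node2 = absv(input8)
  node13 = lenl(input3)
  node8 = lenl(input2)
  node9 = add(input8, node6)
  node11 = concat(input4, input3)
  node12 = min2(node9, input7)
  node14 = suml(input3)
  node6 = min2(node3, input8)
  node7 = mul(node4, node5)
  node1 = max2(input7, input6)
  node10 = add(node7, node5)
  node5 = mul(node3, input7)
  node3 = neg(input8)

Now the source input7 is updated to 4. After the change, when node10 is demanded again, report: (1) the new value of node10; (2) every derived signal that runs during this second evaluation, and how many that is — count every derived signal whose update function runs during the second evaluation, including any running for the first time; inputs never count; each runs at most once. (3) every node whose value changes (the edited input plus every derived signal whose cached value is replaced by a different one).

Initial pass — values computed on the first demand:
  node3 = neg(-6) = 6
  node4 = suml([4, -1, 3]) = 6
  node5 = mul(6, -7) = -42
  node7 = mul(6, -42) = -252
  node10 = add(-252, -42) = -294

Second demand — change propagation:
  node5: re-runs because input7 -7->4; new result 24.
  node7: re-runs because node5 -42->24; new result 144.
  node10: re-runs because node7 -252->144; node5 -42->24; new result 168.

node10 now evaluates to 168.
Run set: node5, node7, node10 (3 run).
Changed values: input7, node5, node7, node10.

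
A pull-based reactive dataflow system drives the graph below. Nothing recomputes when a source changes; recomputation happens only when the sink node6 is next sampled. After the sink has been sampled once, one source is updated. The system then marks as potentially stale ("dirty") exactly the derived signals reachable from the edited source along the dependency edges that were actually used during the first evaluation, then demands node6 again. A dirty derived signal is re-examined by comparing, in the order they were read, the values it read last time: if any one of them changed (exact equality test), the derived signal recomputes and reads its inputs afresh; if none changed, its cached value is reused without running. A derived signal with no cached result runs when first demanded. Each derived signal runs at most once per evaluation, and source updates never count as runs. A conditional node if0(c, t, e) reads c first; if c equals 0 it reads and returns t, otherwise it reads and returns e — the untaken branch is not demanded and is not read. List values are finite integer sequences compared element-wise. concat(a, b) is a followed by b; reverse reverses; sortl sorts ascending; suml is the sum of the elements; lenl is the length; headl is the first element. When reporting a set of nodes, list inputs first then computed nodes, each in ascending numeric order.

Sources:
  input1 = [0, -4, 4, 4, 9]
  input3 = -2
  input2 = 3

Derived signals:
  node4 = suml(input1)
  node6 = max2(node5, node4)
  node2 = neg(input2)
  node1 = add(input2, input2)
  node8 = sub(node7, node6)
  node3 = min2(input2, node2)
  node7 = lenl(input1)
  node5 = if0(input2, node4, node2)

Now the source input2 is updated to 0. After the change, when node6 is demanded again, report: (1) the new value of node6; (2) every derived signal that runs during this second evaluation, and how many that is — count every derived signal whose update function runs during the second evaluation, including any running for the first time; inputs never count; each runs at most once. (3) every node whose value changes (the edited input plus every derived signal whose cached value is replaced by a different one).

New value of node6: 13.
Derived signals that run: node5, node6 — 2 in total.
Values that change: input2, node5.
Key observation: a condition flipped, so demand moved to the other branch — node2 is never re-examined.

First evaluation (everything demanded from the output):
  node2 = neg(3) = -3
  node4 = suml([0, -4, 4, 4, 9]) = 13
  node5 = if0(input2=3 -> else branch node2) = -3
  node6 = max2(-3, 13) = 13

Propagation after the edit:
  node2: marked dirty but never re-examined — demand shifted away from it.
  node5: runs — input2 3->0; result 13.
  node6: runs — node5 -3->13; result 13 (same value as before).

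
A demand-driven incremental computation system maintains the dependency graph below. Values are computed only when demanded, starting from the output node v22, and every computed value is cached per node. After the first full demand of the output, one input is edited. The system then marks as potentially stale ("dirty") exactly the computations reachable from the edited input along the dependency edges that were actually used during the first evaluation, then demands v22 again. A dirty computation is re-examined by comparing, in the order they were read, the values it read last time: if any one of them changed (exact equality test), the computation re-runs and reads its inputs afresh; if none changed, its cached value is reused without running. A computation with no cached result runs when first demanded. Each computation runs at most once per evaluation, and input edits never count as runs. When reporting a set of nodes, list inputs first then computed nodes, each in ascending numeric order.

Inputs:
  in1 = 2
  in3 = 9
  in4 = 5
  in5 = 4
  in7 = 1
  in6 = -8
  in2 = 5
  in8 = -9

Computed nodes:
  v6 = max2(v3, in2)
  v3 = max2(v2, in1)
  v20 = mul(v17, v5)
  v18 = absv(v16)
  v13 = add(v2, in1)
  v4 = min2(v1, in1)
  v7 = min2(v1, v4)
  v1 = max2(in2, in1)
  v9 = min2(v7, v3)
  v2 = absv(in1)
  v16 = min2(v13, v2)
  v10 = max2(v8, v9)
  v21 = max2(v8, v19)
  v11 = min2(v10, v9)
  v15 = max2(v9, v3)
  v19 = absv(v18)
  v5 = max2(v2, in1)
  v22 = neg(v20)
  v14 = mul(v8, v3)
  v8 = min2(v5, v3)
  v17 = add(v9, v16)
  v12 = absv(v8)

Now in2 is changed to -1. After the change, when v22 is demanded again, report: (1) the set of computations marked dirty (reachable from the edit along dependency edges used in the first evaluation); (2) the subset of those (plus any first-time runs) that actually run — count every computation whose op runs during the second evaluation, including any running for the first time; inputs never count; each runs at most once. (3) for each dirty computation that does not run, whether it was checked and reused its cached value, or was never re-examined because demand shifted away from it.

Marked dirty: v1, v4, v7, v9, v17, v20, v22.
Computations that run: v1, v4, v7 — 3 in total.
Checked but reused from cache: v9, v17, v20, v22.
Key observation: the cutoff stops propagation at v9 — its inputs' values are unchanged, so it reuses its cache.

First evaluation (everything demanded from the output):
  v1 = max2(5, 2) = 5
  v2 = absv(2) = 2
  v3 = max2(2, 2) = 2
  v4 = min2(5, 2) = 2
  v5 = max2(2, 2) = 2
  v7 = min2(5, 2) = 2
  v9 = min2(2, 2) = 2
  v13 = add(2, 2) = 4
  v16 = min2(4, 2) = 2
  v17 = add(2, 2) = 4
  v20 = mul(4, 2) = 8
  v22 = neg(8) = -8

Propagation after the edit:
  v1: runs — in2 5->-1; result 2.
  v4: runs — v1 5->2; result 2 (same value as before).
  v7: runs — v1 5->2; result 2 (same value as before).
  v9: checked — values it read are unchanged (v7 unchanged, v3 unchanged); reused cached 2 without running.
  v17: checked — values it read are unchanged (v9 unchanged, v16 unchanged); reused cached 4 without running.
  v20: checked — values it read are unchanged (v17 unchanged, v5 unchanged); reused cached 8 without running.
  v22: checked — values it read are unchanged (v20 unchanged); reused cached -8 without running.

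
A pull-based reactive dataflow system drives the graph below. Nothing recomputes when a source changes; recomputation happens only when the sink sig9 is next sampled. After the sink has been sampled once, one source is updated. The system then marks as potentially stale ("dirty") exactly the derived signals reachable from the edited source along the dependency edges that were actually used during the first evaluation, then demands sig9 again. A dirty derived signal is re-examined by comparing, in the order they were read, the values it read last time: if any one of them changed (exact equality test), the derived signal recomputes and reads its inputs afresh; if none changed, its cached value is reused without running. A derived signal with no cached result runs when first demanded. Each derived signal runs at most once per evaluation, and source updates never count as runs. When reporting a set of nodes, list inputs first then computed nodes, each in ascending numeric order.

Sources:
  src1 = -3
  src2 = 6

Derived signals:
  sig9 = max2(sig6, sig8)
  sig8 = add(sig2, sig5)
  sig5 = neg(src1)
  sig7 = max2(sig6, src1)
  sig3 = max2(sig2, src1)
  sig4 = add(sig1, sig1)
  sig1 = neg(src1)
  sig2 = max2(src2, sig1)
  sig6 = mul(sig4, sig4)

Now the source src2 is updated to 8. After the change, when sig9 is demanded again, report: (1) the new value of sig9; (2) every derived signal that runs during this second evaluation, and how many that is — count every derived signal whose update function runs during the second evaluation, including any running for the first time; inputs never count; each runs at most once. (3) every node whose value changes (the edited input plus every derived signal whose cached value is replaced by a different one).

New value of sig9: 36.
Derived signals that run: sig2, sig8, sig9 — 3 in total.
Values that change: src2, sig2, sig8.

First evaluation (everything demanded from the output):
  sig1 = neg(-3) = 3
  sig2 = max2(6, 3) = 6
  sig4 = add(3, 3) = 6
  sig5 = neg(-3) = 3
  sig6 = mul(6, 6) = 36
  sig8 = add(6, 3) = 9
  sig9 = max2(36, 9) = 36

Propagation after the edit:
  sig2: runs — src2 6->8; result 8.
  sig8: runs — sig2 6->8; result 11.
  sig9: runs — sig8 9->11; result 36 (same value as before).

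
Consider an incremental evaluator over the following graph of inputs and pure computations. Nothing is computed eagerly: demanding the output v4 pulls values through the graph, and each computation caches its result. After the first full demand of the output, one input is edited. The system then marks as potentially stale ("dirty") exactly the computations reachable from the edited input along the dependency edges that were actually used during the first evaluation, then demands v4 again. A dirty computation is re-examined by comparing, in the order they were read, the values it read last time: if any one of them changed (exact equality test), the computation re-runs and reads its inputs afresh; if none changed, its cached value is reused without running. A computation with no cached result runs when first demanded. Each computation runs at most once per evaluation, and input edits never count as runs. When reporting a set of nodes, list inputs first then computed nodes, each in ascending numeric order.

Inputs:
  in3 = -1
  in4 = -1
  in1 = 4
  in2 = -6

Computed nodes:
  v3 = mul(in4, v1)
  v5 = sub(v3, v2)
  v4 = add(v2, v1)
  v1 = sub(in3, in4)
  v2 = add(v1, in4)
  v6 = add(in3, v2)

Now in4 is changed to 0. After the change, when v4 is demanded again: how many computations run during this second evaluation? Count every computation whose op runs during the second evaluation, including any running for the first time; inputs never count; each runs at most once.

Initial pass — values computed on the first demand:
  v1 = sub(-1, -1) = 0
  v2 = add(0, -1) = -1
  v4 = add(-1, 0) = -1

Second demand — change propagation:
  v1: re-runs because in4 -1->0; new result -1.
  v2: re-runs because v1 0->-1; in4 -1->0; new result -1 (unchanged).
  v4: re-runs because v1 0->-1; new result -2.

Run set: v1, v2, v4 (3 run).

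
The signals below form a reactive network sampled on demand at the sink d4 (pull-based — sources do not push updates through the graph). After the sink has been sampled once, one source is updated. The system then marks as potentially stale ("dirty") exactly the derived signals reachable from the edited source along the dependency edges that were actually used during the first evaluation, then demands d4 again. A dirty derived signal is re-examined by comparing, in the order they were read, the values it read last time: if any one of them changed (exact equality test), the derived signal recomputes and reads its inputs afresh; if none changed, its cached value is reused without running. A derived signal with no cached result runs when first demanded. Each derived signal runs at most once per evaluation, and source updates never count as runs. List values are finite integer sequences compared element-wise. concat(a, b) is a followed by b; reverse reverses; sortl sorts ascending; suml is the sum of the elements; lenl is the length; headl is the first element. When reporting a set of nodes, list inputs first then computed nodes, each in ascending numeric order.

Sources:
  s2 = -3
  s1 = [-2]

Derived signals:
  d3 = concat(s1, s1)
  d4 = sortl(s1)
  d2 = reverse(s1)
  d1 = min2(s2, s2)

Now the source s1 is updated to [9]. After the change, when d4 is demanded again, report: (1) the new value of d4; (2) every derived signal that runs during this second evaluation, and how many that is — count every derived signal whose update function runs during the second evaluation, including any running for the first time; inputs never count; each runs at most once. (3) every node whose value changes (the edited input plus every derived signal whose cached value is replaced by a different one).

d4 now evaluates to [9].
Run set: d4 (1 run).
Changed values: s1, d4.

Initial pass — values computed on the first demand:
  d4 = sortl([-2]) = [-2]

Second demand — change propagation:
  d4: re-runs because s1 [-2]->[9]; new result [9].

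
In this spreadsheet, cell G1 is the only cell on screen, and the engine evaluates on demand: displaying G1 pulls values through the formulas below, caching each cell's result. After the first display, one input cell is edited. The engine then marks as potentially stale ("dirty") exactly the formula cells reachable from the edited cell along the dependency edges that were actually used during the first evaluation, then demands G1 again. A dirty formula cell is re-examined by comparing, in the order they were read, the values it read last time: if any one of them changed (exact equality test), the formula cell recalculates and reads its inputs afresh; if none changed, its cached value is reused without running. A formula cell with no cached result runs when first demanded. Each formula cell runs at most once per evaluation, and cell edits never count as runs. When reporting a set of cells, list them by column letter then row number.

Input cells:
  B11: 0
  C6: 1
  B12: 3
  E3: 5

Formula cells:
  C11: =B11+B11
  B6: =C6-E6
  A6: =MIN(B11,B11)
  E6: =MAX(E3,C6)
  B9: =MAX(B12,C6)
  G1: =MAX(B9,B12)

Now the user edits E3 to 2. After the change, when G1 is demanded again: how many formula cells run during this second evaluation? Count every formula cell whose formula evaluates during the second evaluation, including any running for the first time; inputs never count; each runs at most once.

Run set: none (0 run).
The important point: nothing the output needs ever reads E3, so the edit is invisible to it.

Initial pass — values computed on the first demand:
  B9 = MAX(3, 1) = 3
  G1 = MAX(3, 3) = 3

Second demand — change propagation:
  no demanded computation ever read E3, so the edit dirties nothing and nothing runs.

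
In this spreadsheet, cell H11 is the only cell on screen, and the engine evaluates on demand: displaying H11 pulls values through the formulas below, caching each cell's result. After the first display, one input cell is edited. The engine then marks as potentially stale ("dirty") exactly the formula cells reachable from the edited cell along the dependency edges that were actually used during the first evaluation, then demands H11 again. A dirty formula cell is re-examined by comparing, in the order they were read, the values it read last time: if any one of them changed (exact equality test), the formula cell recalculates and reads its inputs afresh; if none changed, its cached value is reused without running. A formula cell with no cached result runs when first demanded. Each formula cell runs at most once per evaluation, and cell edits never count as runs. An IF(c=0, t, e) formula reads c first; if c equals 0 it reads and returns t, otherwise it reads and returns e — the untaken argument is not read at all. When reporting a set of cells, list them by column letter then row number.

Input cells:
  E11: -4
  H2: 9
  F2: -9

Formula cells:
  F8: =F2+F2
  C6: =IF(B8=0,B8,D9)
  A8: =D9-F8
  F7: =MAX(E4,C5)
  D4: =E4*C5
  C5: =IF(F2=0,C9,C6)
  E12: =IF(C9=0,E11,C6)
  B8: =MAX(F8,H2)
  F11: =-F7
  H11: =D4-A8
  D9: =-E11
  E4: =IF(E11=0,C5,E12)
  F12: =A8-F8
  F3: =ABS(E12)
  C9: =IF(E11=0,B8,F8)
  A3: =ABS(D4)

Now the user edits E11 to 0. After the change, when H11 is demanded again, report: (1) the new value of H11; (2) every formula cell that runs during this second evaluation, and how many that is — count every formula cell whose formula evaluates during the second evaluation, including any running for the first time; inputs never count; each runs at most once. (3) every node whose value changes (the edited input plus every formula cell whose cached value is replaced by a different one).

H11 now evaluates to -18.
Run set: A8, C5, C6, D4, D9, E4, H11 (7 run).
Changed values: A8, C5, C6, D4, D9, E4, E11, H11.
The important point: the flipped condition redirects demand; C9, E12 are left stale, never re-checked.

Initial pass — values computed on the first demand:
  D9 = -(-4) = 4
  F8 = -9 + -9 = -18
  A8 = 4 - -18 = 22
  B8 = MAX(-18, 9) = 9
  C6 = IF(B8=0: B8=9 -> else branch D9) = 4
  C9 = IF(E11=0: E11=-4 -> else branch F8) = -18
  C5 = IF(F2=0: F2=-9 -> else branch C6) = 4
  E12 = IF(C9=0: C9=-18 -> else branch C6) = 4
  E4 = IF(E11=0: E11=-4 -> else branch E12) = 4
  D4 = 4 * 4 = 16
  H11 = 16 - 22 = -6

Second demand — change propagation:
  C9: dirty yet unreached — the second evaluation never asks for it.
  D9: re-runs because E11 -4->0; new result 0.
  A8: re-runs because D9 4->0; new result 18.
  C6: re-runs because D9 4->0; new result 0.
  C5: re-runs because C6 4->0; new result 0.
  E12: dirty yet unreached — the second evaluation never asks for it.
  E4: re-runs because E11 -4->0; new result 0.
  D4: re-runs because E4 4->0; C5 4->0; new result 0.
  H11: re-runs because D4 16->0; A8 22->18; new result -18.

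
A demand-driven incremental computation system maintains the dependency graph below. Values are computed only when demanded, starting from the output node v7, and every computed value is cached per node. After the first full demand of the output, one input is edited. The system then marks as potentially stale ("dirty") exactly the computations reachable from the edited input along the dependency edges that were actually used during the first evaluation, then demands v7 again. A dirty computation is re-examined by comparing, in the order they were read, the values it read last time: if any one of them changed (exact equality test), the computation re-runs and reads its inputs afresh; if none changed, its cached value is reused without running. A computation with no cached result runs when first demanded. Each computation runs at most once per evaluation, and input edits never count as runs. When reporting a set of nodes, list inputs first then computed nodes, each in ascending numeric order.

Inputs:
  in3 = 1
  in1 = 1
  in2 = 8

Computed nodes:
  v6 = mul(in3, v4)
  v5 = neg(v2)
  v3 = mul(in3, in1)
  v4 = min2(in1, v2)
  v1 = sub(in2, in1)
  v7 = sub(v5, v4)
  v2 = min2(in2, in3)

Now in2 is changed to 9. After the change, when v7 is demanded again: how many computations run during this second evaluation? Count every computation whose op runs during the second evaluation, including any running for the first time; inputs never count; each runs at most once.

Computations that run: v2 — 1 in total.
Key observation: the change is absorbed at v2 — it re-runs but produces the same value, and the output's value is unchanged.

First evaluation (everything demanded from the output):
  v2 = min2(8, 1) = 1
  v4 = min2(1, 1) = 1
  v5 = neg(1) = -1
  v7 = sub(-1, 1) = -2

Propagation after the edit:
  v2: runs — in2 8->9; result 1 (same value as before).
  v4: checked — values it read are unchanged (in1 unchanged, v2 unchanged); reused cached 1 without running.
  v5: checked — values it read are unchanged (v2 unchanged); reused cached -1 without running.
  v7: checked — values it read are unchanged (v5 unchanged, v4 unchanged); reused cached -2 without running.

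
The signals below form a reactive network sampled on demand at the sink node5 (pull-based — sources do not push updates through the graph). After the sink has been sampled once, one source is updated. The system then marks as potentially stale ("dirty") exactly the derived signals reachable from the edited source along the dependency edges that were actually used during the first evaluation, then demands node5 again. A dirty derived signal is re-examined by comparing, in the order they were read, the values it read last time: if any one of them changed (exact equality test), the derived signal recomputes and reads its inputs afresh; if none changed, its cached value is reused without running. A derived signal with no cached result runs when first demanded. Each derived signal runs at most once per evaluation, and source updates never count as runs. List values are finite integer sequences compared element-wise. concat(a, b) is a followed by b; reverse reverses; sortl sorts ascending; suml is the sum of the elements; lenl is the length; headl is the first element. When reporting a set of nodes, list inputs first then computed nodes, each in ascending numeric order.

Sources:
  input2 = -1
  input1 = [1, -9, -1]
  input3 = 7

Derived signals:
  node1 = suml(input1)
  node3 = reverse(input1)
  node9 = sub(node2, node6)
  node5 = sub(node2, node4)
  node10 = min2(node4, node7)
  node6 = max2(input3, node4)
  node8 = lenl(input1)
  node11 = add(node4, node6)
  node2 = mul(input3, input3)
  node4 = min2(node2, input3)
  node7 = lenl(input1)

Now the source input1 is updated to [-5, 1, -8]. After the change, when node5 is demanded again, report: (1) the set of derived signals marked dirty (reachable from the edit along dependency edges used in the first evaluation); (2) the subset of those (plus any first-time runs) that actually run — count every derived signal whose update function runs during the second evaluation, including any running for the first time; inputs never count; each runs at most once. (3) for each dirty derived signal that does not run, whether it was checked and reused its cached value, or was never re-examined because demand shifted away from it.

Initial pass — values computed on the first demand:
  node2 = mul(7, 7) = 49
  node4 = min2(49, 7) = 7
  node5 = sub(49, 7) = 42

Second demand — change propagation:
  no demanded computation ever read input1, so the edit dirties nothing and nothing runs.

The important point: nothing the output needs ever reads input1, so the edit is invisible to it.

Dirty set: none.
Run set: none (0 run).
All dirty derived signals ended up running.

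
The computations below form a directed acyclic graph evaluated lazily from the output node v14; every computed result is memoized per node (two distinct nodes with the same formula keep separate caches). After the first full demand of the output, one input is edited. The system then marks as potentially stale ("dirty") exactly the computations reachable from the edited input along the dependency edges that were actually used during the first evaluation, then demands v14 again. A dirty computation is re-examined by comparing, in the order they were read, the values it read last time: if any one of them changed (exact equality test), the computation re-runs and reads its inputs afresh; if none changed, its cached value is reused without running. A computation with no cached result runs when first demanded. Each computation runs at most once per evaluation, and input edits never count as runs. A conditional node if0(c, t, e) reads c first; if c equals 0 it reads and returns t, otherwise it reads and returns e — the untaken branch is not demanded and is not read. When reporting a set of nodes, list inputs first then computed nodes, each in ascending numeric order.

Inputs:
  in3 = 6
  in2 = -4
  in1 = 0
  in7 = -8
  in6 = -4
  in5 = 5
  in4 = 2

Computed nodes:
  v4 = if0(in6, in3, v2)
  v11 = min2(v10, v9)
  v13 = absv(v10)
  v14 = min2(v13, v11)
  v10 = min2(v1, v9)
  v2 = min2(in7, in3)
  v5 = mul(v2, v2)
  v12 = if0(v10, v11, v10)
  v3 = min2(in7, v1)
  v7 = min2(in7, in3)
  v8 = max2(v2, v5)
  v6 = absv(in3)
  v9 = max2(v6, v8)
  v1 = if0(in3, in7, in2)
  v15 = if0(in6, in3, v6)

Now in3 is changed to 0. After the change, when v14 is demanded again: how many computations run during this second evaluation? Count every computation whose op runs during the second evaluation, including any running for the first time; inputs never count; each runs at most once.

8 computations run: v1, v2, v6, v9, v10, v11, v13, v14.
Note where the cutoff bites: v5 is checked, finds nothing changed, and keeps its cache.

First demand of the output computes:
  v1 = if0(in3=6 -> else branch in2) = -4
  v2 = min2(-8, 6) = -8
  v5 = mul(-8, -8) = 64
  v6 = absv(6) = 6
  v8 = max2(-8, 64) = 64
  v9 = max2(6, 64) = 64
  v10 = min2(-4, 64) = -4
  v11 = min2(-4, 64) = -4
  v13 = absv(-4) = 4
  v14 = min2(4, -4) = -4

After the edit, cleaning proceeds:
  v1: a read changed (in3 6->0) — executes, giving -8.
  v2: a read changed (in3 6->0) — executes, giving -8 — identical to its old value.
  v5: dirty, but its reads are unchanged (v2 unchanged, v2 unchanged); cached 64 stands.
  v6: a read changed (in3 6->0) — executes, giving 0.
  v8: dirty, but its reads are unchanged (v2 unchanged, v5 unchanged); cached 64 stands.
  v9: a read changed (v6 6->0) — executes, giving 64 — identical to its old value.
  v10: a read changed (v1 -4->-8) — executes, giving -8.
  v11: a read changed (v10 -4->-8) — executes, giving -8.
  v13: a read changed (v10 -4->-8) — executes, giving 8.
  v14: a read changed (v13 4->8; v11 -4->-8) — executes, giving -8.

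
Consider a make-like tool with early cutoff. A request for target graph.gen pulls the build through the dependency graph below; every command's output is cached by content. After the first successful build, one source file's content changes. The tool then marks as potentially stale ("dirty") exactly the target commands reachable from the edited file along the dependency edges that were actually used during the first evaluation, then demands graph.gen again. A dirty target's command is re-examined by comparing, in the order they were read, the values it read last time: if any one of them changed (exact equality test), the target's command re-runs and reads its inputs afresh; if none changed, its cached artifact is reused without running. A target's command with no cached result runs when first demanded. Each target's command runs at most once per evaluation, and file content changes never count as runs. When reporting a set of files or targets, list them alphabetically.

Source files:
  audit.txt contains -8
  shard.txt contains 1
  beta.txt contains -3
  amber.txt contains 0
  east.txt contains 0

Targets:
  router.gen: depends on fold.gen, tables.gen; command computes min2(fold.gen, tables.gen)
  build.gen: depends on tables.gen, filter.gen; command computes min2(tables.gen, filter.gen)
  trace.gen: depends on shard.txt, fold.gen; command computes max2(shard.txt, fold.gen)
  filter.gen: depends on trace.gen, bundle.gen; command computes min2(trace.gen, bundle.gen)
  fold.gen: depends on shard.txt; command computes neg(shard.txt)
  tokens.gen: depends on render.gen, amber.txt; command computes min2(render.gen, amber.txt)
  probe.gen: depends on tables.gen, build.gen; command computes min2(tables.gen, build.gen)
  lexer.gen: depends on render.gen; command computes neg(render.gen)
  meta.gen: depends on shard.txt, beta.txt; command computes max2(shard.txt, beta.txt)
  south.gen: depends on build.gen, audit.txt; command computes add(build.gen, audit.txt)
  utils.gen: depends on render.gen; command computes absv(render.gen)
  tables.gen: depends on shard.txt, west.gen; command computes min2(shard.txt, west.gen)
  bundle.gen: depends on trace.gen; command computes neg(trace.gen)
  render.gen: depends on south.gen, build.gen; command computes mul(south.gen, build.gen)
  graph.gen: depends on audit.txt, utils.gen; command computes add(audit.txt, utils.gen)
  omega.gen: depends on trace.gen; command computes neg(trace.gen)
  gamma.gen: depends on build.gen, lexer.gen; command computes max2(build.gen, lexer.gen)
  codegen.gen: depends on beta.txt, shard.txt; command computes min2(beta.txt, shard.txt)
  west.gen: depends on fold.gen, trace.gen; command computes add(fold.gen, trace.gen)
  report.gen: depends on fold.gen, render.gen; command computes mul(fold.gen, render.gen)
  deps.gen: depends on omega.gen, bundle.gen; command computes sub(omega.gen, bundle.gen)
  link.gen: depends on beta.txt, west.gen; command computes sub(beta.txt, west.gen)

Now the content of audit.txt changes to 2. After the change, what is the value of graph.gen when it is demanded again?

First demand of the output computes:
  fold.gen = neg(1) = -1
  trace.gen = max2(1, -1) = 1
  bundle.gen = neg(1) = -1
  filter.gen = min2(1, -1) = -1
  west.gen = add(-1, 1) = 0
  tables.gen = min2(1, 0) = 0
  build.gen = min2(0, -1) = -1
  south.gen = add(-1, -8) = -9
  render.gen = mul(-9, -1) = 9
  utils.gen = absv(9) = 9
  graph.gen = add(-8, 9) = 1

After the edit, cleaning proceeds:
  south.gen: a read changed (audit.txt -8->2) — executes, giving 1.
  render.gen: a read changed (south.gen -9->1) — executes, giving -1.
  utils.gen: a read changed (render.gen 9->-1) — executes, giving 1.
  graph.gen: a read changed (audit.txt -8->2; utils.gen 9->1) — executes, giving 3.

Demanding graph.gen again yields 3.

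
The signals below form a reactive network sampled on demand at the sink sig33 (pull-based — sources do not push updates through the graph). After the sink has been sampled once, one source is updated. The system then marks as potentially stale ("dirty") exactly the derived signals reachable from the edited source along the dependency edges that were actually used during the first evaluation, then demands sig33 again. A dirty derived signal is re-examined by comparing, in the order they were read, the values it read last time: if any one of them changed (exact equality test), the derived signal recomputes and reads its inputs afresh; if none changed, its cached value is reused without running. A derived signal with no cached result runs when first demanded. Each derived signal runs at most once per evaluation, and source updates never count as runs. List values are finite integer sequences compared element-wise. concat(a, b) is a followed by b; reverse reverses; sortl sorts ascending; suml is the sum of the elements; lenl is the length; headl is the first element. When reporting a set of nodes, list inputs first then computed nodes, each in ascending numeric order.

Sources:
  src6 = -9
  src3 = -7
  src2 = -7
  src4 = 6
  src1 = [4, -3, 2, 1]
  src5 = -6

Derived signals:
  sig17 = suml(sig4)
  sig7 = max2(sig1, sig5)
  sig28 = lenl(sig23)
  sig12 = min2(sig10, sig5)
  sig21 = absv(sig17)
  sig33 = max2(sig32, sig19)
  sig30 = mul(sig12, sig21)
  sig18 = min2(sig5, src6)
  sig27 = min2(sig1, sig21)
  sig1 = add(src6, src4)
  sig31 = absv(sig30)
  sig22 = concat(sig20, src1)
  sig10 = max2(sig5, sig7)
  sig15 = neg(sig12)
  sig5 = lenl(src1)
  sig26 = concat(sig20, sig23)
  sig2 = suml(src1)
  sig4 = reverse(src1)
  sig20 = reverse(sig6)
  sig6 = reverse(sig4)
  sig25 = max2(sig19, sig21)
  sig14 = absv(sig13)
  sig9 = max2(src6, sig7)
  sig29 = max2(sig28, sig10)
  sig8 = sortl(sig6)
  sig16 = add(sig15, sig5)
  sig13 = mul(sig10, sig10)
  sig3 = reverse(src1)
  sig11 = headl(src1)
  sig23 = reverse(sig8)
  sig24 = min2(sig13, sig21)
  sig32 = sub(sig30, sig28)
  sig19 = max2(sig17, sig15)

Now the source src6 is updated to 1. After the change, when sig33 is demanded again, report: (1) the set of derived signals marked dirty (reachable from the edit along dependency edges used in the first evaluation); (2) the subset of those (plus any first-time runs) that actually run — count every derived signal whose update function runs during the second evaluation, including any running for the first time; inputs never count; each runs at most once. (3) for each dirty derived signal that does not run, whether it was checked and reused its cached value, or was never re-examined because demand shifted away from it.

Initial pass — values computed on the first demand:
  sig1 = add(-9, 6) = -3
  sig4 = reverse([4, -3, 2, 1]) = [1, 2, -3, 4]
  sig5 = lenl([4, -3, 2, 1]) = 4
  sig6 = reverse([1, 2, -3, 4]) = [4, -3, 2, 1]
  sig7 = max2(-3, 4) = 4
  sig8 = sortl([4, -3, 2, 1]) = [-3, 1, 2, 4]
  sig10 = max2(4, 4) = 4
  sig12 = min2(4, 4) = 4
  sig15 = neg(4) = -4
  sig17 = suml([1, 2, -3, 4]) = 4
  sig19 = max2(4, -4) = 4
  sig21 = absv(4) = 4
  sig23 = reverse([-3, 1, 2, 4]) = [4, 2, 1, -3]
  sig28 = lenl([4, 2, 1, -3]) = 4
  sig30 = mul(4, 4) = 16
  sig32 = sub(16, 4) = 12
  sig33 = max2(12, 4) = 12

Second demand — change propagation:
  sig1: re-runs because src6 -9->1; new result 7.
  sig7: re-runs because sig1 -3->7; new result 7.
  sig10: re-runs because sig7 4->7; new result 7.
  sig12: re-runs because sig10 4->7; new result 4 (unchanged).
  sig15: re-examined; everything it read last time is the same (sig12 unchanged) — cache -4 kept, no run.
  sig19: re-examined; everything it read last time is the same (sig17 unchanged, sig15 unchanged) — cache 4 kept, no run.
  sig30: re-examined; everything it read last time is the same (sig12 unchanged, sig21 unchanged) — cache 16 kept, no run.
  sig32: re-examined; everything it read last time is the same (sig30 unchanged, sig28 unchanged) — cache 12 kept, no run.
  sig33: re-examined; everything it read last time is the same (sig32 unchanged, sig19 unchanged) — cache 12 kept, no run.

The important point: sig12 recomputes to an identical value, and the output ends up unchanged.

Dirty set: sig1, sig7, sig10, sig12, sig15, sig19, sig30, sig32, sig33.
Run set: sig1, sig7, sig10, sig12 (4 run).
Re-examined without running (cache reused): sig15, sig19, sig30, sig32, sig33.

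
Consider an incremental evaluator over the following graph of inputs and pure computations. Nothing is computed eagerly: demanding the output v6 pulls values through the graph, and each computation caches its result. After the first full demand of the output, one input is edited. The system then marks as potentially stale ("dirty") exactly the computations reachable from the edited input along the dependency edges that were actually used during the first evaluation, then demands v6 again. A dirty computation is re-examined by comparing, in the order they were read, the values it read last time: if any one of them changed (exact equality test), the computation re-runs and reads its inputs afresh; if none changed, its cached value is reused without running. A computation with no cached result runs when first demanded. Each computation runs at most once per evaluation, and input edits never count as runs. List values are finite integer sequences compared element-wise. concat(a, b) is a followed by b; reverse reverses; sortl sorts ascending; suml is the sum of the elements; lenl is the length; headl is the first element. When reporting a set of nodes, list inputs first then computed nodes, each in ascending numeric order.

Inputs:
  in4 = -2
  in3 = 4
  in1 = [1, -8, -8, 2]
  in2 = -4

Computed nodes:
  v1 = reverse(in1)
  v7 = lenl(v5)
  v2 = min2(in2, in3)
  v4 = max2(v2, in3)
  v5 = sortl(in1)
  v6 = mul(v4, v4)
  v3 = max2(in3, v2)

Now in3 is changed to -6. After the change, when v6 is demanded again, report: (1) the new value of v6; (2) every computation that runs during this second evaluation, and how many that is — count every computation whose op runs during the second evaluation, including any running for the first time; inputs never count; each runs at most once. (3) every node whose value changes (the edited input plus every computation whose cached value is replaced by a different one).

v6 now evaluates to 36.
Run set: v2, v4, v6 (3 run).
Changed values: in3, v2, v4, v6.

Initial pass — values computed on the first demand:
  v2 = min2(-4, 4) = -4
  v4 = max2(-4, 4) = 4
  v6 = mul(4, 4) = 16

Second demand — change propagation:
  v2: re-runs because in3 4->-6; new result -6.
  v4: re-runs because v2 -4->-6; in3 4->-6; new result -6.
  v6: re-runs because v4 4->-6; v4 4->-6; new result 36.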